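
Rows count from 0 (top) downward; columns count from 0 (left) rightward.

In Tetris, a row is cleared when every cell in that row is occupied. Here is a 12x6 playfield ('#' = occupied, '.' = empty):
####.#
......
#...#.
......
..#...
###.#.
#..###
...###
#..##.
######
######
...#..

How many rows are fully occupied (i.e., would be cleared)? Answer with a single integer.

Answer: 2

Derivation:
Check each row:
  row 0: 1 empty cell -> not full
  row 1: 6 empty cells -> not full
  row 2: 4 empty cells -> not full
  row 3: 6 empty cells -> not full
  row 4: 5 empty cells -> not full
  row 5: 2 empty cells -> not full
  row 6: 2 empty cells -> not full
  row 7: 3 empty cells -> not full
  row 8: 3 empty cells -> not full
  row 9: 0 empty cells -> FULL (clear)
  row 10: 0 empty cells -> FULL (clear)
  row 11: 5 empty cells -> not full
Total rows cleared: 2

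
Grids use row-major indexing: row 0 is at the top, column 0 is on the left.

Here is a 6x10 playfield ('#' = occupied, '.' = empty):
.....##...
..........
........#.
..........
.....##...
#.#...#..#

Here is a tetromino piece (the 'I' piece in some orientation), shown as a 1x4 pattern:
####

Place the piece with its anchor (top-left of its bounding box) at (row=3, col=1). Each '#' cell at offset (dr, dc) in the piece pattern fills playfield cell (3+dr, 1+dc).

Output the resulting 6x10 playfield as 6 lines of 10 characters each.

Answer: .....##...
..........
........#.
.####.....
.....##...
#.#...#..#

Derivation:
Fill (3+0,1+0) = (3,1)
Fill (3+0,1+1) = (3,2)
Fill (3+0,1+2) = (3,3)
Fill (3+0,1+3) = (3,4)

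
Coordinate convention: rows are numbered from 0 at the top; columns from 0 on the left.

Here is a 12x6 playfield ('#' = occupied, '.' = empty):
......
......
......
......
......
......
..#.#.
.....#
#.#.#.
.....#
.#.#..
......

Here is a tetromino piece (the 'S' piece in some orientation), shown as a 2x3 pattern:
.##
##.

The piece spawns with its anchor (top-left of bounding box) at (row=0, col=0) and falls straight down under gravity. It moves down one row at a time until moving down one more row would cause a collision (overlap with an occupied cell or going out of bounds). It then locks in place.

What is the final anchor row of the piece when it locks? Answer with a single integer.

Spawn at (row=0, col=0). Try each row:
  row 0: fits
  row 1: fits
  row 2: fits
  row 3: fits
  row 4: fits
  row 5: fits
  row 6: blocked -> lock at row 5

Answer: 5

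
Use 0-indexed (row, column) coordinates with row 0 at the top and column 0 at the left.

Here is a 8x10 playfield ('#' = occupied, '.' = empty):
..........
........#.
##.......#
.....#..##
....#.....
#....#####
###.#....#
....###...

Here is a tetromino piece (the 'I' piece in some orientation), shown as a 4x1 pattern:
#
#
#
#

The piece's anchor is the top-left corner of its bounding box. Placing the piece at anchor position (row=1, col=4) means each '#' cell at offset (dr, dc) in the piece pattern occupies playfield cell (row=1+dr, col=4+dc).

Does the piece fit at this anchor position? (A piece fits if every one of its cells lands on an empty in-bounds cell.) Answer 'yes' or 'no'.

Check each piece cell at anchor (1, 4):
  offset (0,0) -> (1,4): empty -> OK
  offset (1,0) -> (2,4): empty -> OK
  offset (2,0) -> (3,4): empty -> OK
  offset (3,0) -> (4,4): occupied ('#') -> FAIL
All cells valid: no

Answer: no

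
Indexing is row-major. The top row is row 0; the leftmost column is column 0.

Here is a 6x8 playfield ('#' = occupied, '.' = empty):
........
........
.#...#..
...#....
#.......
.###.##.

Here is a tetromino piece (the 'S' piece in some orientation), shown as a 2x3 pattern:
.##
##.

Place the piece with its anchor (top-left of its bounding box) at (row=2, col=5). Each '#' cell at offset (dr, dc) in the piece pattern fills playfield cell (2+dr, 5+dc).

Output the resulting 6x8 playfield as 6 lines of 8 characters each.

Fill (2+0,5+1) = (2,6)
Fill (2+0,5+2) = (2,7)
Fill (2+1,5+0) = (3,5)
Fill (2+1,5+1) = (3,6)

Answer: ........
........
.#...###
...#.##.
#.......
.###.##.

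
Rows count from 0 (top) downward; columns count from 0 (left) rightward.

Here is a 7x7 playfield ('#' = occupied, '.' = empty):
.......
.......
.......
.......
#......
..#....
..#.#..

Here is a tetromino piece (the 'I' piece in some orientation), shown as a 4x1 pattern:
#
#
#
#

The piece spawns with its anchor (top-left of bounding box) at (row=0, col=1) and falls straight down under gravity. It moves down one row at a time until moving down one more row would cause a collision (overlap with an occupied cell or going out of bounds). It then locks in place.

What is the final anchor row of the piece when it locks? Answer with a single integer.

Answer: 3

Derivation:
Spawn at (row=0, col=1). Try each row:
  row 0: fits
  row 1: fits
  row 2: fits
  row 3: fits
  row 4: blocked -> lock at row 3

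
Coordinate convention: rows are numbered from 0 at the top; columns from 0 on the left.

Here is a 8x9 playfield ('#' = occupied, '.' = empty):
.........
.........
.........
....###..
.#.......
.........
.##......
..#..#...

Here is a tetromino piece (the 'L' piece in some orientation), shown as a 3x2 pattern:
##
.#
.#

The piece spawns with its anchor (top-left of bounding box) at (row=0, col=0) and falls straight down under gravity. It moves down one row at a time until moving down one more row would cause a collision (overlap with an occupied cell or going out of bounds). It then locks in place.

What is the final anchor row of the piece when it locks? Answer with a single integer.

Answer: 1

Derivation:
Spawn at (row=0, col=0). Try each row:
  row 0: fits
  row 1: fits
  row 2: blocked -> lock at row 1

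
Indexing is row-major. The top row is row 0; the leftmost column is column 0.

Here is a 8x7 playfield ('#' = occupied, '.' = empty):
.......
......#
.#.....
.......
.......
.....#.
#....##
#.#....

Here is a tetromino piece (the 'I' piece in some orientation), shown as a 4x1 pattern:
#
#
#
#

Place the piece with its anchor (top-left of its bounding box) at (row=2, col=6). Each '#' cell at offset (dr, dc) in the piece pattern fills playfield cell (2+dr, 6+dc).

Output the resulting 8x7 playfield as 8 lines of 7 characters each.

Answer: .......
......#
.#....#
......#
......#
.....##
#....##
#.#....

Derivation:
Fill (2+0,6+0) = (2,6)
Fill (2+1,6+0) = (3,6)
Fill (2+2,6+0) = (4,6)
Fill (2+3,6+0) = (5,6)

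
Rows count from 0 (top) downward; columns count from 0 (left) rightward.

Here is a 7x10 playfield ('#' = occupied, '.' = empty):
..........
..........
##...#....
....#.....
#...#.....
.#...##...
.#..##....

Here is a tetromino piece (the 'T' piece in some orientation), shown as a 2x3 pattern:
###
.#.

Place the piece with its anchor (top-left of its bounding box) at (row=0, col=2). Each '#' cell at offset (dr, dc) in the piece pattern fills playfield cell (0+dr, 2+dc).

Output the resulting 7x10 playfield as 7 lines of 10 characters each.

Answer: ..###.....
...#......
##...#....
....#.....
#...#.....
.#...##...
.#..##....

Derivation:
Fill (0+0,2+0) = (0,2)
Fill (0+0,2+1) = (0,3)
Fill (0+0,2+2) = (0,4)
Fill (0+1,2+1) = (1,3)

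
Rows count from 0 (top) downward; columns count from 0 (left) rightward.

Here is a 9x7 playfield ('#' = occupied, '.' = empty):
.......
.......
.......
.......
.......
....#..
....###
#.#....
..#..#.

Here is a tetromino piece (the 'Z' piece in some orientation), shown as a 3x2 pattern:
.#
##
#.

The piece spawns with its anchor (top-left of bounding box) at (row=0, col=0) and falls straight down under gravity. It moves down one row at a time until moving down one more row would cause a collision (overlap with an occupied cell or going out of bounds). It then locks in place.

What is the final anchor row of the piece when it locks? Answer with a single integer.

Answer: 4

Derivation:
Spawn at (row=0, col=0). Try each row:
  row 0: fits
  row 1: fits
  row 2: fits
  row 3: fits
  row 4: fits
  row 5: blocked -> lock at row 4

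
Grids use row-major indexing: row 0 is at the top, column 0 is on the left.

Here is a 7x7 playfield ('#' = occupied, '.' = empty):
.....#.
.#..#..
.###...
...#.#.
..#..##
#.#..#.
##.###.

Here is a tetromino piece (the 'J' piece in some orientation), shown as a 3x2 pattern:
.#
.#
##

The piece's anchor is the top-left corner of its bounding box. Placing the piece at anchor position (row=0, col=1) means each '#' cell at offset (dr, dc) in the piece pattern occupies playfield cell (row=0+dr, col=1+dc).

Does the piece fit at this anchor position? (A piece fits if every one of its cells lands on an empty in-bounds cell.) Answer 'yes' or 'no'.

Answer: no

Derivation:
Check each piece cell at anchor (0, 1):
  offset (0,1) -> (0,2): empty -> OK
  offset (1,1) -> (1,2): empty -> OK
  offset (2,0) -> (2,1): occupied ('#') -> FAIL
  offset (2,1) -> (2,2): occupied ('#') -> FAIL
All cells valid: no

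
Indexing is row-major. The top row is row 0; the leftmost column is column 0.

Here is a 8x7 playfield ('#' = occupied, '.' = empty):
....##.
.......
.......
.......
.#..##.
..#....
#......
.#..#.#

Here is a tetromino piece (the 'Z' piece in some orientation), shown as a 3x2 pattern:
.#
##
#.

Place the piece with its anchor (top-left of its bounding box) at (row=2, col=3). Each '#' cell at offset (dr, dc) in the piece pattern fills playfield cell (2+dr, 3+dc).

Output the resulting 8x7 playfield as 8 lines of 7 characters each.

Answer: ....##.
.......
....#..
...##..
.#.###.
..#....
#......
.#..#.#

Derivation:
Fill (2+0,3+1) = (2,4)
Fill (2+1,3+0) = (3,3)
Fill (2+1,3+1) = (3,4)
Fill (2+2,3+0) = (4,3)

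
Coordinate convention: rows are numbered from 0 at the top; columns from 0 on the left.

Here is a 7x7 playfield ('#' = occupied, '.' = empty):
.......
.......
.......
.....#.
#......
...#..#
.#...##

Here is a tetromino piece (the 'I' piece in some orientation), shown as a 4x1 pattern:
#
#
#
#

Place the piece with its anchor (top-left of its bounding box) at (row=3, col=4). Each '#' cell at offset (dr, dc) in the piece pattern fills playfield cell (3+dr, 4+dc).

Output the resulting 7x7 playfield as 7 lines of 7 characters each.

Answer: .......
.......
.......
....##.
#...#..
...##.#
.#..###

Derivation:
Fill (3+0,4+0) = (3,4)
Fill (3+1,4+0) = (4,4)
Fill (3+2,4+0) = (5,4)
Fill (3+3,4+0) = (6,4)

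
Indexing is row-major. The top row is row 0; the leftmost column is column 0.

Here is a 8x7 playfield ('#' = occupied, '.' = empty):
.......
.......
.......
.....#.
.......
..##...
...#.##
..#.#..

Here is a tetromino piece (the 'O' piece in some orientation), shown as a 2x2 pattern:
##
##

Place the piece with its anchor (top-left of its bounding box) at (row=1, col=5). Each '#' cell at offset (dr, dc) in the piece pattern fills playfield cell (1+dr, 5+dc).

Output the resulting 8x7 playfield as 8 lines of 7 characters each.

Answer: .......
.....##
.....##
.....#.
.......
..##...
...#.##
..#.#..

Derivation:
Fill (1+0,5+0) = (1,5)
Fill (1+0,5+1) = (1,6)
Fill (1+1,5+0) = (2,5)
Fill (1+1,5+1) = (2,6)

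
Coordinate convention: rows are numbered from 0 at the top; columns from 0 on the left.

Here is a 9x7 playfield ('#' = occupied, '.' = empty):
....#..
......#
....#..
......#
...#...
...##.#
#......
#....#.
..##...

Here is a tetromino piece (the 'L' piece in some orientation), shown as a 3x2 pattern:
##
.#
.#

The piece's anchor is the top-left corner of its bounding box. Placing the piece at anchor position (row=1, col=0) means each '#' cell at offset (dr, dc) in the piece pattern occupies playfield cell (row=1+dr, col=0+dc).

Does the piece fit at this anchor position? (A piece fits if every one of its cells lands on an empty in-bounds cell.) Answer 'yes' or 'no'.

Answer: yes

Derivation:
Check each piece cell at anchor (1, 0):
  offset (0,0) -> (1,0): empty -> OK
  offset (0,1) -> (1,1): empty -> OK
  offset (1,1) -> (2,1): empty -> OK
  offset (2,1) -> (3,1): empty -> OK
All cells valid: yes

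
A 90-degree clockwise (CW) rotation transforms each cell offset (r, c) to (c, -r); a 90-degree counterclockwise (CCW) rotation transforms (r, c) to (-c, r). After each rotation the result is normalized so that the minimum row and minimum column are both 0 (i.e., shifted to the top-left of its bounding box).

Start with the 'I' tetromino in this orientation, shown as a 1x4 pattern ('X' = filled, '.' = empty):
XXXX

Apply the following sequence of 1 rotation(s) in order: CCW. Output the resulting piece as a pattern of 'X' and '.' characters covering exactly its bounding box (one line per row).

Answer: X
X
X
X

Derivation:
Start:
XXXX
After rotation 1 (CCW):
X
X
X
X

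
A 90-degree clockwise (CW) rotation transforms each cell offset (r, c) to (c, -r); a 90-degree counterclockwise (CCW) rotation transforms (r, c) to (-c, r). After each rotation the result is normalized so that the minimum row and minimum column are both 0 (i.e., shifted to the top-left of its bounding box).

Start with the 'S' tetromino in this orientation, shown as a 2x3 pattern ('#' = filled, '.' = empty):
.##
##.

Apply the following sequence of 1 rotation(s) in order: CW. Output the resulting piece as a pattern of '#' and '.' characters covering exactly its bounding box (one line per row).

Answer: #.
##
.#

Derivation:
Start:
.##
##.
After rotation 1 (CW):
#.
##
.#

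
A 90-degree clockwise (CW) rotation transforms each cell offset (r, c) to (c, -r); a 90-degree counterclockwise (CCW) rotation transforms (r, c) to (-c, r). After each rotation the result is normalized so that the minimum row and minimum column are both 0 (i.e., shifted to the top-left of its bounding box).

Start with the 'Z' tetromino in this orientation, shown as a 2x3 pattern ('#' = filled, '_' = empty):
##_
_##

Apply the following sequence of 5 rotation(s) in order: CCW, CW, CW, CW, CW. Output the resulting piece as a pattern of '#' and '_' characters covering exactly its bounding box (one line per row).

Answer: _#
##
#_

Derivation:
Start:
##_
_##
After rotation 1 (CCW):
_#
##
#_
After rotation 2 (CW):
##_
_##
After rotation 3 (CW):
_#
##
#_
After rotation 4 (CW):
##_
_##
After rotation 5 (CW):
_#
##
#_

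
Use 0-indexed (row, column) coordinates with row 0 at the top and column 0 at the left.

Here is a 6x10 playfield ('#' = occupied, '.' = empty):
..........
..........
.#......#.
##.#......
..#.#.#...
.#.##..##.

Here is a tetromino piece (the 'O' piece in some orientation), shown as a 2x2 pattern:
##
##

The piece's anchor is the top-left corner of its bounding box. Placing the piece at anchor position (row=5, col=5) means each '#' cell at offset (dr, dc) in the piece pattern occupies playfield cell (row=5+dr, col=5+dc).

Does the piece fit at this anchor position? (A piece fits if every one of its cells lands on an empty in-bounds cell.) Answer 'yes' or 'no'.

Answer: no

Derivation:
Check each piece cell at anchor (5, 5):
  offset (0,0) -> (5,5): empty -> OK
  offset (0,1) -> (5,6): empty -> OK
  offset (1,0) -> (6,5): out of bounds -> FAIL
  offset (1,1) -> (6,6): out of bounds -> FAIL
All cells valid: no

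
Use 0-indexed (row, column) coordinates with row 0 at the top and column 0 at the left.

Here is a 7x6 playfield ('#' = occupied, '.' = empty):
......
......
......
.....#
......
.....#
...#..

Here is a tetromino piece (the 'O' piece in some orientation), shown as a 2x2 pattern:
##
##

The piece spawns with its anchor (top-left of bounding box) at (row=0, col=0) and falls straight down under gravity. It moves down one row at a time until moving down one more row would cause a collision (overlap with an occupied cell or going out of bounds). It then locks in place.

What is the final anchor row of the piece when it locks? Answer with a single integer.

Spawn at (row=0, col=0). Try each row:
  row 0: fits
  row 1: fits
  row 2: fits
  row 3: fits
  row 4: fits
  row 5: fits
  row 6: blocked -> lock at row 5

Answer: 5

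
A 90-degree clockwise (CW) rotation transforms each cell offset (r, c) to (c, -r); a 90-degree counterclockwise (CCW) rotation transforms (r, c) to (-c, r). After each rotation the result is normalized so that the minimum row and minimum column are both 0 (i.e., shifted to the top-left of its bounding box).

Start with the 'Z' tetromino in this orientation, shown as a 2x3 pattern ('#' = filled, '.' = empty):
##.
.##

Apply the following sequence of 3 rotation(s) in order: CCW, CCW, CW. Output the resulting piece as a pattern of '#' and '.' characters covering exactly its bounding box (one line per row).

Answer: .#
##
#.

Derivation:
Start:
##.
.##
After rotation 1 (CCW):
.#
##
#.
After rotation 2 (CCW):
##.
.##
After rotation 3 (CW):
.#
##
#.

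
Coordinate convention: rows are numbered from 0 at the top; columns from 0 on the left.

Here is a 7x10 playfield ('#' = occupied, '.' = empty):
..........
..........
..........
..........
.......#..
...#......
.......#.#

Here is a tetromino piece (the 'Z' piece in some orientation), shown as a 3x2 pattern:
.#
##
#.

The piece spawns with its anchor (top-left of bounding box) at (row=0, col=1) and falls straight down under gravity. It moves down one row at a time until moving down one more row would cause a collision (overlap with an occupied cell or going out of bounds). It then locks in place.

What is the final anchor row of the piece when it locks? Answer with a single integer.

Spawn at (row=0, col=1). Try each row:
  row 0: fits
  row 1: fits
  row 2: fits
  row 3: fits
  row 4: fits
  row 5: blocked -> lock at row 4

Answer: 4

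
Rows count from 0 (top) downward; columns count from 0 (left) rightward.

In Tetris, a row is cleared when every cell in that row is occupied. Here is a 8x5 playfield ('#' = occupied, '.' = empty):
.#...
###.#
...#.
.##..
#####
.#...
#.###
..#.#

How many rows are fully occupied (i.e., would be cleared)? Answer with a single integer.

Check each row:
  row 0: 4 empty cells -> not full
  row 1: 1 empty cell -> not full
  row 2: 4 empty cells -> not full
  row 3: 3 empty cells -> not full
  row 4: 0 empty cells -> FULL (clear)
  row 5: 4 empty cells -> not full
  row 6: 1 empty cell -> not full
  row 7: 3 empty cells -> not full
Total rows cleared: 1

Answer: 1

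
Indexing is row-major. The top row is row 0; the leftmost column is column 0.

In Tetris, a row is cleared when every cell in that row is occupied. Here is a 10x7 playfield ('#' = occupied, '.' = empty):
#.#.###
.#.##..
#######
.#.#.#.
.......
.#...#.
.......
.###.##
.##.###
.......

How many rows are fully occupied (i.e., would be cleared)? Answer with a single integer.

Check each row:
  row 0: 2 empty cells -> not full
  row 1: 4 empty cells -> not full
  row 2: 0 empty cells -> FULL (clear)
  row 3: 4 empty cells -> not full
  row 4: 7 empty cells -> not full
  row 5: 5 empty cells -> not full
  row 6: 7 empty cells -> not full
  row 7: 2 empty cells -> not full
  row 8: 2 empty cells -> not full
  row 9: 7 empty cells -> not full
Total rows cleared: 1

Answer: 1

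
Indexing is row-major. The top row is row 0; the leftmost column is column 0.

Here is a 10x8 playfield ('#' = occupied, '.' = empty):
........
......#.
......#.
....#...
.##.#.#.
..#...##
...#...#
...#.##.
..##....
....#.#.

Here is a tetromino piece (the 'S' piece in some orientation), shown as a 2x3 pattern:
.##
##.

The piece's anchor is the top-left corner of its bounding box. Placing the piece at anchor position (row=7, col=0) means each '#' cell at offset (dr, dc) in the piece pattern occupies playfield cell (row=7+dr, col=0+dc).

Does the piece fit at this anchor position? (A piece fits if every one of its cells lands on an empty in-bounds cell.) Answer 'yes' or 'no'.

Answer: yes

Derivation:
Check each piece cell at anchor (7, 0):
  offset (0,1) -> (7,1): empty -> OK
  offset (0,2) -> (7,2): empty -> OK
  offset (1,0) -> (8,0): empty -> OK
  offset (1,1) -> (8,1): empty -> OK
All cells valid: yes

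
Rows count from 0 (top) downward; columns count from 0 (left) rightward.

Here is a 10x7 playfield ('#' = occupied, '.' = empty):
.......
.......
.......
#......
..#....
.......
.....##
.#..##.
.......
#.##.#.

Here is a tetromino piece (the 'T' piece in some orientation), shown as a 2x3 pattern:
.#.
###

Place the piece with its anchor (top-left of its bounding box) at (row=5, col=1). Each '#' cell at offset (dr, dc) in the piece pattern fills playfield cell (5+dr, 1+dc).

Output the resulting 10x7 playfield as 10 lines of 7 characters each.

Fill (5+0,1+1) = (5,2)
Fill (5+1,1+0) = (6,1)
Fill (5+1,1+1) = (6,2)
Fill (5+1,1+2) = (6,3)

Answer: .......
.......
.......
#......
..#....
..#....
.###.##
.#..##.
.......
#.##.#.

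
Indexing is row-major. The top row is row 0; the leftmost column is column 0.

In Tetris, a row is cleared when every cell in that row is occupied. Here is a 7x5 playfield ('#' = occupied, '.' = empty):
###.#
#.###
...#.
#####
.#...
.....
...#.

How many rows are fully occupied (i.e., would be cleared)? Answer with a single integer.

Check each row:
  row 0: 1 empty cell -> not full
  row 1: 1 empty cell -> not full
  row 2: 4 empty cells -> not full
  row 3: 0 empty cells -> FULL (clear)
  row 4: 4 empty cells -> not full
  row 5: 5 empty cells -> not full
  row 6: 4 empty cells -> not full
Total rows cleared: 1

Answer: 1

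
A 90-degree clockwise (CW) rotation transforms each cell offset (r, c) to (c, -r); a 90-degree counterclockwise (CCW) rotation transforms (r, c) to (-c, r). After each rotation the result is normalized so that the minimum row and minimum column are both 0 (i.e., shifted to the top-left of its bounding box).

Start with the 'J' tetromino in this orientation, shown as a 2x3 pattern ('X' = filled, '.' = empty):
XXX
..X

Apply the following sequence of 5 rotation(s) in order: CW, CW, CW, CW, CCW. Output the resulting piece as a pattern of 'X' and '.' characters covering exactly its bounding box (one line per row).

Answer: XX
X.
X.

Derivation:
Start:
XXX
..X
After rotation 1 (CW):
.X
.X
XX
After rotation 2 (CW):
X..
XXX
After rotation 3 (CW):
XX
X.
X.
After rotation 4 (CW):
XXX
..X
After rotation 5 (CCW):
XX
X.
X.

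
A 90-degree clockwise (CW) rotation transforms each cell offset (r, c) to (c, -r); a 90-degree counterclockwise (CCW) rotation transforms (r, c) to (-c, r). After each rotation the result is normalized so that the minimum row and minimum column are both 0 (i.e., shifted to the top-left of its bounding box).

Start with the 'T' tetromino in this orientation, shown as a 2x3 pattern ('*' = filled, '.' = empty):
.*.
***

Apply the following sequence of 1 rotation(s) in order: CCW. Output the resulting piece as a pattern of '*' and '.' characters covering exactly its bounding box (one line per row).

Answer: .*
**
.*

Derivation:
Start:
.*.
***
After rotation 1 (CCW):
.*
**
.*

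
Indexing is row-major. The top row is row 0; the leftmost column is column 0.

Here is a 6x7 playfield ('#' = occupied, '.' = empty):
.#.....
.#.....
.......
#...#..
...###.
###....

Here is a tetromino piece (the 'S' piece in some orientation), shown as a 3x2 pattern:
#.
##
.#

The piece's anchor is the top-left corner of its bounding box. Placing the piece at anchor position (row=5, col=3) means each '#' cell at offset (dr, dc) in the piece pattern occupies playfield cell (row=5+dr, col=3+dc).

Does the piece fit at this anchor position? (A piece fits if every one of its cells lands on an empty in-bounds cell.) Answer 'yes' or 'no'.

Check each piece cell at anchor (5, 3):
  offset (0,0) -> (5,3): empty -> OK
  offset (1,0) -> (6,3): out of bounds -> FAIL
  offset (1,1) -> (6,4): out of bounds -> FAIL
  offset (2,1) -> (7,4): out of bounds -> FAIL
All cells valid: no

Answer: no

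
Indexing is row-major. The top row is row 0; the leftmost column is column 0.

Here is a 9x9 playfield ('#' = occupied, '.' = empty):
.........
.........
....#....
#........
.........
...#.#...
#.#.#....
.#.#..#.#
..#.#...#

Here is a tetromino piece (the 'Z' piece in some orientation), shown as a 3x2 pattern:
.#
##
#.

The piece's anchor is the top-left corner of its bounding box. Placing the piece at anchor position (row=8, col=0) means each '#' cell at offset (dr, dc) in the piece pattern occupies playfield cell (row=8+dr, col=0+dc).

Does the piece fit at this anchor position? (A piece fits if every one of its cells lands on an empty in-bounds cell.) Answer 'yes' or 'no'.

Check each piece cell at anchor (8, 0):
  offset (0,1) -> (8,1): empty -> OK
  offset (1,0) -> (9,0): out of bounds -> FAIL
  offset (1,1) -> (9,1): out of bounds -> FAIL
  offset (2,0) -> (10,0): out of bounds -> FAIL
All cells valid: no

Answer: no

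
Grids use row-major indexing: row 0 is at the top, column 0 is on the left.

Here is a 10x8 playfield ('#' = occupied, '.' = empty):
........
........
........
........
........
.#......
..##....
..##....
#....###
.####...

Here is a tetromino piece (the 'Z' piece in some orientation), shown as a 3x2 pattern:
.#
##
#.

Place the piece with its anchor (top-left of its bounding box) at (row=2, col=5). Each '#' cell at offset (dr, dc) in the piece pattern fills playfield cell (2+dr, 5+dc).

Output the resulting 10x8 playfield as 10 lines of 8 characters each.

Answer: ........
........
......#.
.....##.
.....#..
.#......
..##....
..##....
#....###
.####...

Derivation:
Fill (2+0,5+1) = (2,6)
Fill (2+1,5+0) = (3,5)
Fill (2+1,5+1) = (3,6)
Fill (2+2,5+0) = (4,5)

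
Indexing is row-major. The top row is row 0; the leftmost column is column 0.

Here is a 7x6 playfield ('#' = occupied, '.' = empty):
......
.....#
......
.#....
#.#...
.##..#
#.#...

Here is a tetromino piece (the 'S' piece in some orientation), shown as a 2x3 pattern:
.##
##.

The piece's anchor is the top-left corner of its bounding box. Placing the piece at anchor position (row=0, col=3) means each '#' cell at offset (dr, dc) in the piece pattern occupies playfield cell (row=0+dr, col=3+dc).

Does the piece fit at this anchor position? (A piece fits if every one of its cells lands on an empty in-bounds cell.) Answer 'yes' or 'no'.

Answer: yes

Derivation:
Check each piece cell at anchor (0, 3):
  offset (0,1) -> (0,4): empty -> OK
  offset (0,2) -> (0,5): empty -> OK
  offset (1,0) -> (1,3): empty -> OK
  offset (1,1) -> (1,4): empty -> OK
All cells valid: yes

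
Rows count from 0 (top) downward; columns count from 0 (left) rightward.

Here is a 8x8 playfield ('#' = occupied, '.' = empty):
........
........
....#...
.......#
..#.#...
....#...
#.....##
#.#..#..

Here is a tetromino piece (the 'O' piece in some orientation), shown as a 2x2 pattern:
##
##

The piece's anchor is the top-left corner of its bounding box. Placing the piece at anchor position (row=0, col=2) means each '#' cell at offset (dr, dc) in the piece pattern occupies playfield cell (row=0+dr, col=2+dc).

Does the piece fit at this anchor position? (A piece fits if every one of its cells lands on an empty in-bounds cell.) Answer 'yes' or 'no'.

Answer: yes

Derivation:
Check each piece cell at anchor (0, 2):
  offset (0,0) -> (0,2): empty -> OK
  offset (0,1) -> (0,3): empty -> OK
  offset (1,0) -> (1,2): empty -> OK
  offset (1,1) -> (1,3): empty -> OK
All cells valid: yes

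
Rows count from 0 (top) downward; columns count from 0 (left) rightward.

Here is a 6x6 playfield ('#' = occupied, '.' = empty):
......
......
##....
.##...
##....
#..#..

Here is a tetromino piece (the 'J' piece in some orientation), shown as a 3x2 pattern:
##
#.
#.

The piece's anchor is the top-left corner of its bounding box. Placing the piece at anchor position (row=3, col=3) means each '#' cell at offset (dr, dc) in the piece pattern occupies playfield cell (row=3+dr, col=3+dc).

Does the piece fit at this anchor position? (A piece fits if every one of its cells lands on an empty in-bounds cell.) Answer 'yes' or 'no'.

Check each piece cell at anchor (3, 3):
  offset (0,0) -> (3,3): empty -> OK
  offset (0,1) -> (3,4): empty -> OK
  offset (1,0) -> (4,3): empty -> OK
  offset (2,0) -> (5,3): occupied ('#') -> FAIL
All cells valid: no

Answer: no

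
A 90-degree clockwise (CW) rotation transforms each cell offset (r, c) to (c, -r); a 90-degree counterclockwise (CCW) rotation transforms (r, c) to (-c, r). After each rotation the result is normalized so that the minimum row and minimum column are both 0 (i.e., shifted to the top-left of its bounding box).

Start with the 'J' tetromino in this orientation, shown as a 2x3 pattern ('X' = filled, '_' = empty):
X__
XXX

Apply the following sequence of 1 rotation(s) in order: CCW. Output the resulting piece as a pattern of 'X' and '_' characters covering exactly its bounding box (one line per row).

Start:
X__
XXX
After rotation 1 (CCW):
_X
_X
XX

Answer: _X
_X
XX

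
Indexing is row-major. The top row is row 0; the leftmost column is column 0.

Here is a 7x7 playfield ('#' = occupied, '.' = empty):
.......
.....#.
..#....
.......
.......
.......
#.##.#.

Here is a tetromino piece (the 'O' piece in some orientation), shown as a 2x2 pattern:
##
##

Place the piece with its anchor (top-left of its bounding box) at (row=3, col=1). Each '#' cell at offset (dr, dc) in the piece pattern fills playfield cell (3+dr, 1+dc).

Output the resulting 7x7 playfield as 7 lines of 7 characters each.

Answer: .......
.....#.
..#....
.##....
.##....
.......
#.##.#.

Derivation:
Fill (3+0,1+0) = (3,1)
Fill (3+0,1+1) = (3,2)
Fill (3+1,1+0) = (4,1)
Fill (3+1,1+1) = (4,2)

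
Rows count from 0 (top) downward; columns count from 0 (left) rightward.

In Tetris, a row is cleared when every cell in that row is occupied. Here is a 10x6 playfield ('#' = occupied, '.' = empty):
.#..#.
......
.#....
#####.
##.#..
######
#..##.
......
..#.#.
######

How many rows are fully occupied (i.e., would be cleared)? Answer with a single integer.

Answer: 2

Derivation:
Check each row:
  row 0: 4 empty cells -> not full
  row 1: 6 empty cells -> not full
  row 2: 5 empty cells -> not full
  row 3: 1 empty cell -> not full
  row 4: 3 empty cells -> not full
  row 5: 0 empty cells -> FULL (clear)
  row 6: 3 empty cells -> not full
  row 7: 6 empty cells -> not full
  row 8: 4 empty cells -> not full
  row 9: 0 empty cells -> FULL (clear)
Total rows cleared: 2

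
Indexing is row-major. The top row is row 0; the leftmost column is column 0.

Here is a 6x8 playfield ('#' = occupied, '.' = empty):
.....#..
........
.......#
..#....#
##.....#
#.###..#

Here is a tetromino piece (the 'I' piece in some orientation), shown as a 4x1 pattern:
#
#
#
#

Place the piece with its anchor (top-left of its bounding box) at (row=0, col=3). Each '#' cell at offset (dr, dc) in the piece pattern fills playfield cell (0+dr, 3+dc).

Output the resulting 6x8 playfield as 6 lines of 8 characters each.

Answer: ...#.#..
...#....
...#...#
..##...#
##.....#
#.###..#

Derivation:
Fill (0+0,3+0) = (0,3)
Fill (0+1,3+0) = (1,3)
Fill (0+2,3+0) = (2,3)
Fill (0+3,3+0) = (3,3)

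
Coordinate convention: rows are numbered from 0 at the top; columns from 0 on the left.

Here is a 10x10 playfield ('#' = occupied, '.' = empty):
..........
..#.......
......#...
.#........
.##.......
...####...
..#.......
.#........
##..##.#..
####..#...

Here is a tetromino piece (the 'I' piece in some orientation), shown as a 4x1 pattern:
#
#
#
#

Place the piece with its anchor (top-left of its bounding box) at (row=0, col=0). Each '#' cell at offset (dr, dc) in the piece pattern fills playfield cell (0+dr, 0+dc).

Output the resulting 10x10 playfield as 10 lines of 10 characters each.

Answer: #.........
#.#.......
#.....#...
##........
.##.......
...####...
..#.......
.#........
##..##.#..
####..#...

Derivation:
Fill (0+0,0+0) = (0,0)
Fill (0+1,0+0) = (1,0)
Fill (0+2,0+0) = (2,0)
Fill (0+3,0+0) = (3,0)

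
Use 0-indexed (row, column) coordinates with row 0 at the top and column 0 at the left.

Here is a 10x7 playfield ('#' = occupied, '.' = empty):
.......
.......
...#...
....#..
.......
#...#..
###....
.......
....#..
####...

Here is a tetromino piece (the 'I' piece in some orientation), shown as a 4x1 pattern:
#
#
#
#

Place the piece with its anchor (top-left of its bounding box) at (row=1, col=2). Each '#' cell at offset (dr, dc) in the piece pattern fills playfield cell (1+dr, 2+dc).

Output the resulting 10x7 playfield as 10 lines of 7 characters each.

Fill (1+0,2+0) = (1,2)
Fill (1+1,2+0) = (2,2)
Fill (1+2,2+0) = (3,2)
Fill (1+3,2+0) = (4,2)

Answer: .......
..#....
..##...
..#.#..
..#....
#...#..
###....
.......
....#..
####...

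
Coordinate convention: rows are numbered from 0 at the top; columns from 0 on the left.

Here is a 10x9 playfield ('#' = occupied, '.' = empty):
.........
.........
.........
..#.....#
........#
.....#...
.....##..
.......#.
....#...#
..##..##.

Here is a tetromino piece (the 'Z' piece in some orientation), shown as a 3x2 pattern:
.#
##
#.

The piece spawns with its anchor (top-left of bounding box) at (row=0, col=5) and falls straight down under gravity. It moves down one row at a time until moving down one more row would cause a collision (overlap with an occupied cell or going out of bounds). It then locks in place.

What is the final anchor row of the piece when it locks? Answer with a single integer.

Answer: 2

Derivation:
Spawn at (row=0, col=5). Try each row:
  row 0: fits
  row 1: fits
  row 2: fits
  row 3: blocked -> lock at row 2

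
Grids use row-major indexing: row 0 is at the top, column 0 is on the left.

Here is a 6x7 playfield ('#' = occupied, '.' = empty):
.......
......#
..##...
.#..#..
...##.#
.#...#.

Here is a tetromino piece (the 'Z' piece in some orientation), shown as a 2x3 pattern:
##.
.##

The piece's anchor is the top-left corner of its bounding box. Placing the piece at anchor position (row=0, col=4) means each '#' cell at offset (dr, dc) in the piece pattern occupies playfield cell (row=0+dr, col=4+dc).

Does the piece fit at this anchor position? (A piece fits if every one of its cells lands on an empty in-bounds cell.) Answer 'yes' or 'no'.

Check each piece cell at anchor (0, 4):
  offset (0,0) -> (0,4): empty -> OK
  offset (0,1) -> (0,5): empty -> OK
  offset (1,1) -> (1,5): empty -> OK
  offset (1,2) -> (1,6): occupied ('#') -> FAIL
All cells valid: no

Answer: no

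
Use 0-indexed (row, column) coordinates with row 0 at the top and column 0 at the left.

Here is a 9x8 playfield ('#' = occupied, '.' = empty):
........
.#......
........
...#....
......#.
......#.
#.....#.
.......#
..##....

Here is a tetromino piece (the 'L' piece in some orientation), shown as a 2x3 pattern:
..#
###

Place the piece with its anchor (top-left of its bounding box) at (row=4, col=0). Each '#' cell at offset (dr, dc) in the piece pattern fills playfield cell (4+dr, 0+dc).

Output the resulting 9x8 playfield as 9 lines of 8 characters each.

Fill (4+0,0+2) = (4,2)
Fill (4+1,0+0) = (5,0)
Fill (4+1,0+1) = (5,1)
Fill (4+1,0+2) = (5,2)

Answer: ........
.#......
........
...#....
..#...#.
###...#.
#.....#.
.......#
..##....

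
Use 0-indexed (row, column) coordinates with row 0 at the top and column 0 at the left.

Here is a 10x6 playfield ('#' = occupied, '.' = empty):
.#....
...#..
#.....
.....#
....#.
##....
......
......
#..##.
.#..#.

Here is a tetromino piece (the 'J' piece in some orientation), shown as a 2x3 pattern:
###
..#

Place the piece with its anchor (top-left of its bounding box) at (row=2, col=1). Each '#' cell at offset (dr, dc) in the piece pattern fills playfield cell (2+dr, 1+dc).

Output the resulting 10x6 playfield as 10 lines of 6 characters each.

Fill (2+0,1+0) = (2,1)
Fill (2+0,1+1) = (2,2)
Fill (2+0,1+2) = (2,3)
Fill (2+1,1+2) = (3,3)

Answer: .#....
...#..
####..
...#.#
....#.
##....
......
......
#..##.
.#..#.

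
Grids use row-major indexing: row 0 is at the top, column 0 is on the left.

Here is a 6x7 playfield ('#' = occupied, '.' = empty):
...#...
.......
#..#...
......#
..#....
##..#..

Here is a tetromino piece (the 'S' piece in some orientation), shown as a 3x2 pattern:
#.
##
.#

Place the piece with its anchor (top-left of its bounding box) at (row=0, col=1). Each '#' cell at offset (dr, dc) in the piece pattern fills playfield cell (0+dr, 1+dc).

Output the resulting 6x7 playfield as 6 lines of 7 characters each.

Fill (0+0,1+0) = (0,1)
Fill (0+1,1+0) = (1,1)
Fill (0+1,1+1) = (1,2)
Fill (0+2,1+1) = (2,2)

Answer: .#.#...
.##....
#.##...
......#
..#....
##..#..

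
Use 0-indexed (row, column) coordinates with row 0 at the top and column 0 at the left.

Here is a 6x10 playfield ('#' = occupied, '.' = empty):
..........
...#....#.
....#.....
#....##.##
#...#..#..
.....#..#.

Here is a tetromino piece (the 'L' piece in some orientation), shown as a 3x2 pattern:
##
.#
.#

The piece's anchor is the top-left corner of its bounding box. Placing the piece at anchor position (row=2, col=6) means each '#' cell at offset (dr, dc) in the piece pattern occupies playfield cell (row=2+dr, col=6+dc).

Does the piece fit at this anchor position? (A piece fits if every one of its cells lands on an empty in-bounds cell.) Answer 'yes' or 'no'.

Answer: no

Derivation:
Check each piece cell at anchor (2, 6):
  offset (0,0) -> (2,6): empty -> OK
  offset (0,1) -> (2,7): empty -> OK
  offset (1,1) -> (3,7): empty -> OK
  offset (2,1) -> (4,7): occupied ('#') -> FAIL
All cells valid: no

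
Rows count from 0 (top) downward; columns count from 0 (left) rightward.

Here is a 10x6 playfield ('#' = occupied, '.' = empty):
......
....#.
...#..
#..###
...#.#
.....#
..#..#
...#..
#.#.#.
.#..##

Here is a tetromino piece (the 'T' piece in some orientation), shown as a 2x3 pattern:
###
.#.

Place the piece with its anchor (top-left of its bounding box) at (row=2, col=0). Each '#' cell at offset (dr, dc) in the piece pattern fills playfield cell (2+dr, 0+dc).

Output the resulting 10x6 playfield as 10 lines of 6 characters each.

Answer: ......
....#.
####..
##.###
...#.#
.....#
..#..#
...#..
#.#.#.
.#..##

Derivation:
Fill (2+0,0+0) = (2,0)
Fill (2+0,0+1) = (2,1)
Fill (2+0,0+2) = (2,2)
Fill (2+1,0+1) = (3,1)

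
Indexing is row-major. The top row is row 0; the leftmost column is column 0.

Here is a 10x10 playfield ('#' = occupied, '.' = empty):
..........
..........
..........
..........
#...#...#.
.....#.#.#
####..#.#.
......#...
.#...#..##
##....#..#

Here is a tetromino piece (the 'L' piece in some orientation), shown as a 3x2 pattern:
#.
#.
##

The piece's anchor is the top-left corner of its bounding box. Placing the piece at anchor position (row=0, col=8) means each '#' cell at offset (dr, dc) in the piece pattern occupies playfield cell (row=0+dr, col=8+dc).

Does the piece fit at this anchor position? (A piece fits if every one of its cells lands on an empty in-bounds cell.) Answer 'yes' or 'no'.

Check each piece cell at anchor (0, 8):
  offset (0,0) -> (0,8): empty -> OK
  offset (1,0) -> (1,8): empty -> OK
  offset (2,0) -> (2,8): empty -> OK
  offset (2,1) -> (2,9): empty -> OK
All cells valid: yes

Answer: yes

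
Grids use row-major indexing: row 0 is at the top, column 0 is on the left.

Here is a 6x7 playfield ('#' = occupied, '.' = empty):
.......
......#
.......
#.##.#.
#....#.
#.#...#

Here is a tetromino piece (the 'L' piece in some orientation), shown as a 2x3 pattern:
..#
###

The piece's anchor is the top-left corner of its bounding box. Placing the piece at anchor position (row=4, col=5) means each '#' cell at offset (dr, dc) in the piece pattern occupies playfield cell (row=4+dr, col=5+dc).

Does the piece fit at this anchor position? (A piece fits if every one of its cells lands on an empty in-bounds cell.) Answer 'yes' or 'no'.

Check each piece cell at anchor (4, 5):
  offset (0,2) -> (4,7): out of bounds -> FAIL
  offset (1,0) -> (5,5): empty -> OK
  offset (1,1) -> (5,6): occupied ('#') -> FAIL
  offset (1,2) -> (5,7): out of bounds -> FAIL
All cells valid: no

Answer: no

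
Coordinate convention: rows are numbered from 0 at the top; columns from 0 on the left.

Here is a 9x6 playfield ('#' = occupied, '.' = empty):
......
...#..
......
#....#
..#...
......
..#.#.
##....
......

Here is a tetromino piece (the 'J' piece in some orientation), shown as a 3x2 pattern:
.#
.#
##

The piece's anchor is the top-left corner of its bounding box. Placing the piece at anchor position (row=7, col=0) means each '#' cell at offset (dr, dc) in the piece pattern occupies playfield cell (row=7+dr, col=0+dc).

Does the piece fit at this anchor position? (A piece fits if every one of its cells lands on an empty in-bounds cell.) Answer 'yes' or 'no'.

Check each piece cell at anchor (7, 0):
  offset (0,1) -> (7,1): occupied ('#') -> FAIL
  offset (1,1) -> (8,1): empty -> OK
  offset (2,0) -> (9,0): out of bounds -> FAIL
  offset (2,1) -> (9,1): out of bounds -> FAIL
All cells valid: no

Answer: no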